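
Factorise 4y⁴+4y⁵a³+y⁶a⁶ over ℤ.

y⁴(ya³+2)²

Factor out y⁴ first: what remains is y²a⁶+4ya³+4.
Recognize a perfect-square trinomial with the parts 2 and ya³.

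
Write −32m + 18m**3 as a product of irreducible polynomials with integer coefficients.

Pull out the common factor 2m; 9m**2 − 16 is a difference of squares.

2m(3m + 4)(3m − 4)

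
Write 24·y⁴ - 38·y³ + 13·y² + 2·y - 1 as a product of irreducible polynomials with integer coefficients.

Trying the rational-root candidates, y = -1/4 is a root, giving the factor (4·y + 1) and quotient 6·y³ - 11·y² + 6·y - 1.
Continuing, y = 1/3 is a root, so (3·y - 1) is a factor; dividing leaves 2·y² - 3·y + 1.
The remaining quadratic factors as (2·y - 1)(y - 1).

(2·y - 1)·(3·y - 1)·(4·y + 1)·(y - 1)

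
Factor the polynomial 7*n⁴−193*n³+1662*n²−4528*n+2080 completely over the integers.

(7*n−4)*(n−10)*(n−13)*(n−4)

Among the possible rational roots, n = 13 is a root, so (n−13) is a factor; dividing leaves 7*n³−102*n²+336*n−160.
Then n = 4 is a root, so (n−4) divides it; the quotient is 7*n²−74*n+40.
The remaining quadratic factors as (n−10)(7*n−4).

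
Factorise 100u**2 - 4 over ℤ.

Every term has a factor of 4. Then 25u**2 - 1 = (5u)² − (1)².

4(5u + 1)(5u - 1)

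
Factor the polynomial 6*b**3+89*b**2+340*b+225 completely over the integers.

(6*b+5)*(b+5)*(b+9)

Among the possible rational roots, b = -5/6 is a root, giving the factor (6*b+5) and quotient b**2+14*b+45.
The remaining quadratic factors as (b+5)(b+9).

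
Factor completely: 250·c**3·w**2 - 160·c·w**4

Factor out 10·c·w**2, leaving 25·c**2 - 16·w**2, which is a difference of two squares.

10·c·w**2·(5·c + 4·w)·(5·c - 4·w)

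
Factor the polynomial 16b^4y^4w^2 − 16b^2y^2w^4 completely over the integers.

Pull out the common factor 16b^2y^2w^2, leaving b^2y^2 − w^2.
Recognize a difference of squares with the parts by and w.

16b^2w^2y^2(by + w)(by − w)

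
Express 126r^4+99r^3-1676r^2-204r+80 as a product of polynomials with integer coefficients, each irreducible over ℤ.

(3r-10)(6r-1)(7r+2)(r+4)

Among the possible rational roots, r = 1/6 is a root, so (6r-1) is a factor; dividing leaves 21r^3+20r^2-276r-80.
Continuing, r = -2/7 is a root, so (7r+2) divides it; the quotient is 3r^2+2r-40.
The remaining quadratic factors as (r+4)(3r-10).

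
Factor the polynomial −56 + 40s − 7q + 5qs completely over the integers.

Group as (5qs − 7q) + (40s − 56) = q(5s − 7) + 8(5s − 7).
Both groups share the factor (5s − 7).

(5s − 7)(q + 8)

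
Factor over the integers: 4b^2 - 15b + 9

(4b - 3)(b - 3)

Need a pair with product 4·9 = 36 and sum -15: that's -3 and -12.
Split the middle term: 4b^2 - 3b - 12b + 9 = b(4b - 3) - 3(4b - 3).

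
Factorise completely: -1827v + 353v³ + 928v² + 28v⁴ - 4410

By the rational root theorem, v = -7/4 is a root, so (4v + 7) divides it; the quotient is 7v³ + 76v² + 99v - 630.
Next, v = -7 is a root, so (v + 7) is a factor; dividing leaves 7v² + 27v - 90.
The remaining quadratic factors as (7v - 15)(v + 6).

(4v + 7)(7v - 15)(v + 6)(v + 7)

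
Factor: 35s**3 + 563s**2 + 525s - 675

(5s + 9)(7s - 5)(s + 15)

Among the possible rational roots, s = -9/5 is a root, so (5s + 9) is a factor; dividing leaves 7s**2 + 100s - 75.
The remaining quadratic factors as (s + 15)(7s - 5).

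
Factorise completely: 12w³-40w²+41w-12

(2w-1)(2w-3)(3w-4)

By the rational root theorem, w = 4/3 is a root, so (3w-4) divides it; the quotient is 4w²-8w+3.
The remaining quadratic factors as (2w-3)(2w-1).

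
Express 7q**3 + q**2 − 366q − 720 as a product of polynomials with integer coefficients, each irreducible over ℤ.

(7q + 15)(q + 6)(q − 8)

Among the possible rational roots, q = −15/7 is a root, giving the factor (7q + 15) and quotient q**2 − 2q − 48.
The remaining quadratic factors as (q − 8)(q + 6).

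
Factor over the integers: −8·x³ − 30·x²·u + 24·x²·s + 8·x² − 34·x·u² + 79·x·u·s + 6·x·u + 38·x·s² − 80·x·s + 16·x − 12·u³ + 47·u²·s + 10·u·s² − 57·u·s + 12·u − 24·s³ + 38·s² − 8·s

Group: 2·x·(−4·x² − 7·x·u + 18·x·s − 4·x − 3·u² + 14·u·s − 3·u − 8·s² + 2·s) + (4·u + 3·s − 4)·(−4·x² − 7·x·u + 18·x·s − 4·x − 3·u² + 14·u·s − 3·u − 8·s² + 2·s); both groups contain (−4·x² − 7·x·u + 18·x·s − 4·x − 3·u² + 14·u·s − 3·u − 8·s² + 2·s), so (2·x + 4·u + 3·s − 4) is a factor with cofactor −4·x² − 7·x·u + 18·x·s − 4·x − 3·u² + 14·u·s − 3·u − 8·s² + 2·s.
The cofactor groups again: −4·x² − 7·x·u + 18·x·s − 4·x − 3·u² + 14·u·s − 3·u − 8·s² + 2·s = −4·x·(x + u − 4·s + 1) + (−3·u + 2·s)·(x + u − 4·s + 1); both groups contain (x + u − 4·s + 1), giving −(4·x + 3·u − 2·s)·(x + u − 4·s + 1).

−(4·x + 3·u − 2·s)·(x + u − 4·s + 1)·(2·x + 4·u + 3·s − 4)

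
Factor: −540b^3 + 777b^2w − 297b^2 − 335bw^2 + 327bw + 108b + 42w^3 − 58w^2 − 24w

−(15b − 7w + 12)(4b − 3w − 1)(9b − 2w)

Group: 4b(−135b^2 + 93bw − 108b − 14w^2 + 24w) + (−3w − 1)(−135b^2 + 93bw − 108b − 14w^2 + 24w); both groups contain (−135b^2 + 93bw − 108b − 14w^2 + 24w), so (4b − 3w − 1) is a factor with cofactor −135b^2 + 93bw − 108b − 14w^2 + 24w.
The cofactor groups again: −135b^2 + 93bw − 108b − 14w^2 + 24w = −9b(15b − 7w + 12) + 2w(15b − 7w + 12); both groups contain (15b − 7w + 12), giving −(9b − 2w)(15b − 7w + 12).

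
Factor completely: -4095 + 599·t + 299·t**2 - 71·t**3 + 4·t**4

(4·t + 13)·(t - 5)·(t - 7)·(t - 9)

Testing divisors of the constant over divisors of the leading coefficient, t = -13/4 is a root, giving the factor (4·t + 13) and quotient t**3 - 21·t**2 + 143·t - 315.
Next, t = 7 is a root, so (t - 7) divides it; the quotient is t**2 - 14·t + 45.
The remaining quadratic factors as (t - 9)(t - 5).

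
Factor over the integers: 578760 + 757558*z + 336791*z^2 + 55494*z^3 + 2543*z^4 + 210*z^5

(5*z + 14)*(6*z + 13)*(7*z + 15)*(z^2 + 5*z + 212)

Trying the rational-root candidates, z = -15/7 is a root, so (7*z + 15) divides it; the quotient is 30*z^4 + 299*z^3 + 7287*z^2 + 32498*z + 38584.
Next, z = -13/6 is a root, so (6*z + 13) is a factor; dividing leaves 5*z^3 + 39*z^2 + 1130*z + 2968.
Continuing, z = -14/5 is a root, so (5*z + 14) is a factor; dividing leaves z^2 + 5*z + 212.
The quadratic z^2 + 5*z + 212 has discriminant -823 < 0 and is irreducible over ℤ.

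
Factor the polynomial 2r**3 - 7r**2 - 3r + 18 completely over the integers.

(2r + 3)(r - 2)(r - 3)

Among the possible rational roots, r = 2 is a root, giving the factor (r - 2) and quotient 2r**2 - 3r - 9.
The remaining quadratic factors as (2r + 3)(r - 3).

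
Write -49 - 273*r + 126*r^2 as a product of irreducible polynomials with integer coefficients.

Pull out the common factor 7, then factor the remaining trinomial.

7*(3*r - 7)*(6*r + 1)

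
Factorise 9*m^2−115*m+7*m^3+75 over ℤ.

Testing divisors of the constant over divisors of the leading coefficient, m = 5/7 is a root, so (7*m−5) is a factor; dividing leaves m^2+2*m−15.
The remaining quadratic factors as (m−3)(m+5).

(7*m−5)*(m+5)*(m−3)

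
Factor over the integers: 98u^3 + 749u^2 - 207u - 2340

Among the possible rational roots, u = 12/7 is a root, giving the factor (7u - 12) and quotient 14u^2 + 131u + 195.
The remaining quadratic factors as (2u + 15)(7u + 13).

(2u + 15)(7u + 13)(7u - 12)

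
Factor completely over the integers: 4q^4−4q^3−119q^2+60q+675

(2q+5)(2q+9)(q−3)(q−5)

Testing divisors of the constant over divisors of the leading coefficient, q = 3 is a root, so (q−3) divides it; the quotient is 4q^3+8q^2−95q−225.
Next, q = 5 is a root, so (q−5) divides it; the quotient is 4q^2+28q+45.
The remaining quadratic factors as (2q+5)(2q+9).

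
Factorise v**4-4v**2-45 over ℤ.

(v+3)(v-3)(v**2+5)

Substitute u = v**2 to get a quadratic in u, then factor.
v**2+5 is irreducible over ℤ (always positive, so no real roots).
v**2-9 is a difference of squares.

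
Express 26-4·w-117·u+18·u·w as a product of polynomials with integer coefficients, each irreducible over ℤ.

(2·w-13)·(9·u-2)

Group as (18·u·w-117·u) + (-4·w+26) = 9·u·(2·w-13) - 2·(2·w-13).
Both groups share the factor (2·w-13).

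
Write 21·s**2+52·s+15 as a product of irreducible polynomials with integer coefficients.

Need a pair with product 21·15 = 315 and sum 52: that's 45 and 7.
Split the middle term: 21·s**2+45·s + 7·s+15 = 3·s·(7·s+15) + (7·s+15).

(3·s+1)·(7·s+15)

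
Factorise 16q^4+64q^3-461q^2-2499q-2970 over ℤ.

(4q+11)(4q+9)(q+5)(q-6)

Testing divisors of the constant over divisors of the leading coefficient, q = -11/4 is a root, so (4q+11) divides it; the quotient is 4q^3+5q^2-129q-270.
Continuing, q = 6 is a root, so (q-6) is a factor; dividing leaves 4q^2+29q+45.
The remaining quadratic factors as (4q+9)(q+5).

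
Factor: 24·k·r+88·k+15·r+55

(3·r+11)·(8·k+5)

Group as (24·k·r+88·k) + (15·r+55) = 8·k·(3·r+11) + 5·(3·r+11).
Both groups share the factor (3·r+11).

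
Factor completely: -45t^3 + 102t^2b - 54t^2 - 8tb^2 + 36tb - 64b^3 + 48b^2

-(3t - 4b)(5t - 8b + 6)(3t + 2b)

Group: 5t(-9t^2 + 6tb + 8b^2) + (-8b + 6)(-9t^2 + 6tb + 8b^2); both groups contain (-9t^2 + 6tb + 8b^2), so (5t - 8b + 6) is a factor with cofactor -9t^2 + 6tb + 8b^2.
The cofactor groups again: -9t^2 + 6tb + 8b^2 = -3t(3t + 2b) + 4b(3t + 2b); both groups contain (3t + 2b), giving -(3t - 4b)(3t + 2b).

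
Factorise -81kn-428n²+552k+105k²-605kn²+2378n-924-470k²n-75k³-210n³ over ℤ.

Group: 5k(-15k²-85kn+63k-70n²+184n-66) + (3n+14)(-15k²-85kn+63k-70n²+184n-66); both groups contain (-15k²-85kn+63k-70n²+184n-66), so (5k+3n+14) is a factor with cofactor -15k²-85kn+63k-70n²+184n-66.
The cofactor groups again: -15k²-85kn+63k-70n²+184n-66 = -3k(5k+5n-11) + (-14n+6)(5k+5n-11); both groups contain (5k+5n-11), giving -(3k+14n-6)(5k+5n-11).

-(3k+14n-6)(5k+3n+14)(5k+5n-11)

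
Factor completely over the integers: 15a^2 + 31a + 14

Need a pair with product 15·14 = 210 and sum 31: that's 21 and 10.
Split the middle term: 15a^2 + 21a + 10a + 14 = 3a(5a + 7) + 2(5a + 7).

(3a + 2)(5a + 7)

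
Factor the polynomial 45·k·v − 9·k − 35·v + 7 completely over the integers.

(5·v − 1)·(9·k − 7)

Group as (45·k·v − 9·k) + (−35·v + 7) = 9·k·(5·v − 1) − 7·(5·v − 1).
Both groups share the factor (5·v − 1).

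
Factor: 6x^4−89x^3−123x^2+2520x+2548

(2x−13)(3x+14)(x+1)(x−14)

By the rational root theorem, x = −14/3 is a root, so (3x+14) divides it; the quotient is 2x^3−39x^2+141x+182.
Then x = 13/2 is a root, so (2x−13) is a factor; dividing leaves x^2−13x−14.
The remaining quadratic factors as (x+1)(x−14).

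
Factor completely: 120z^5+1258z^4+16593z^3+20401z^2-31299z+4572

(4z-3)(5z+12)(6z-1)(z^2+9z+127)

Among the possible rational roots, z = 3/4 is a root, so (4z-3) divides it; the quotient is 30z^4+337z^3+4401z^2+8401z-1524.
Then z = 1/6 is a root, so (6z-1) divides it; the quotient is 5z^3+57z^2+743z+1524.
Next, z = -12/5 is a root, giving the factor (5z+12) and quotient z^2+9z+127.
The quadratic z^2+9z+127 has discriminant -427 < 0 and is irreducible over ℤ.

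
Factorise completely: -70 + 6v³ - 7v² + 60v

(6v - 7)(v² + 10)

Group as (6v³ + 60v) + (-7v² - 70) = 6v(v² + 10) - 7(v² + 10).
Both groups share the factor (v² + 10).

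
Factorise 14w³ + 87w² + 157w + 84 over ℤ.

(2w + 7)(7w + 12)(w + 1)

Trying the rational-root candidates, w = −12/7 is a root, so (7w + 12) divides it; the quotient is 2w² + 9w + 7.
The remaining quadratic factors as (2w + 7)(w + 1).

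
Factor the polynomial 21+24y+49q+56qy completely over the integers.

Group as (56qy+49q) + (24y+21) = 7q(8y+7) + 3(8y+7).
Both groups share the factor (8y+7).

(7q+3)(8y+7)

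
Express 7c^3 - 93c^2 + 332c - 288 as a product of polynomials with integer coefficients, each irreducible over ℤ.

(7c - 9)(c - 4)(c - 8)

By the rational root theorem, c = 4 is a root, so (c - 4) divides it; the quotient is 7c^2 - 65c + 72.
The remaining quadratic factors as (7c - 9)(c - 8).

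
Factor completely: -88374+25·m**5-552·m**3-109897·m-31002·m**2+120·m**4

By the rational root theorem, m = 11 is a root, so (m-11) divides it; the quotient is 25·m**4+395·m**3+3793·m**2+10721·m+8034.
Next, m = -6/5 is a root, so (5·m+6) divides it; the quotient is 5·m**3+73·m**2+671·m+1339.
Then m = -13/5 is a root, giving the factor (5·m+13) and quotient m**2+12·m+103.
The quadratic m**2+12·m+103 has discriminant -268 < 0 and is irreducible over ℤ.

(5·m+13)·(5·m+6)·(m-11)·(m**2+12·m+103)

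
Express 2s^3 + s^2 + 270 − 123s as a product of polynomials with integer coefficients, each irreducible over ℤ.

Among the possible rational roots, s = 6 is a root, so (s − 6) is a factor; dividing leaves 2s^2 + 13s − 45.
The remaining quadratic factors as (2s − 5)(s + 9).

(2s − 5)(s + 9)(s − 6)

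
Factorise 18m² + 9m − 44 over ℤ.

Need a pair with product 18·(−44) = −792 and sum 9: that's 33 and −24.
Split the middle term: 18m² + 33m − 24m − 44 = 3m(6m + 11) − 4(6m + 11).

(3m − 4)(6m + 11)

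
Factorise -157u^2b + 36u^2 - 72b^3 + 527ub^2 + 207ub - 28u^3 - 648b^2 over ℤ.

Group: 4u(-7u^2 - 55ub + 9u + 8b^2 + 72b) - 9b(-7u^2 - 55ub + 9u + 8b^2 + 72b); both groups contain (-7u^2 - 55ub + 9u + 8b^2 + 72b), so (4u - 9b) is a factor with cofactor -7u^2 - 55ub + 9u + 8b^2 + 72b.
The cofactor groups again: -7u^2 - 55ub + 9u + 8b^2 + 72b = -u(7u - b - 9) - 8b(7u - b - 9); both groups contain (7u - b - 9), giving -(u + 8b)(7u - b - 9).

-(4u - 9b)(7u - b - 9)(u + 8b)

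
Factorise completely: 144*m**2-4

Pull out the common factor 4; 36*m**2-1 is a difference of squares.

4*(6*m+1)*(6*m-1)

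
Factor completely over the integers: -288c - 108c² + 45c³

9c(5c + 8)(c - 4)

Pull out the common factor 9c, then factor the remaining trinomial.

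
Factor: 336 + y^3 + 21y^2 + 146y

Among the possible rational roots, y = -6 is a root, so (y + 6) is a factor; dividing leaves y^2 + 15y + 56.
The remaining quadratic factors as (y + 8)(y + 7).

(y + 6)(y + 7)(y + 8)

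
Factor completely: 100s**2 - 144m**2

4(5s - 6m)(5s + 6m)

Factor out 4, leaving 25s**2 - 36m**2, which is a difference of two squares.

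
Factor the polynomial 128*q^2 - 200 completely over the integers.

Every term has a factor of 8. Then 16*q^2 - 25 = (4*q)² − (5)².

8*(4*q + 5)*(4*q - 5)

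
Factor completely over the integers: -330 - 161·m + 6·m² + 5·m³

(5·m + 11)·(m + 5)·(m - 6)

Trying the rational-root candidates, m = -11/5 is a root, giving the factor (5·m + 11) and quotient m² - m - 30.
The remaining quadratic factors as (m - 6)(m + 5).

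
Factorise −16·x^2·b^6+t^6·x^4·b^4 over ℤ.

b^4·x^2·(t^3·x−4·b)·(t^3·x+4·b)

Pull out the common factor x^2·b^4, leaving t^6·x^2−16·b^2.
Recognize a difference of squares with the parts t^3·x and 4·b.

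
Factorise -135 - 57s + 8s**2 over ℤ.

(8s + 15)(s - 9)

Need a pair with product 8·(-135) = -1080 and sum -57: that's 15 and -72.
Split the middle term: 8s**2 + 15s - 72s - 135 = s(8s + 15) - 9(8s + 15).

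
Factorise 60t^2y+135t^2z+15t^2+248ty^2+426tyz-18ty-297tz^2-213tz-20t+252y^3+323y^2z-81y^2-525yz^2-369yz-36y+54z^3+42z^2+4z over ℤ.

Group: 3t(20ty+45tz+5t+36y^2+77yz+9y-9z^2-z) + (7y-6z-4)(20ty+45tz+5t+36y^2+77yz+9y-9z^2-z); both groups contain (20ty+45tz+5t+36y^2+77yz+9y-9z^2-z), so (3t+7y-6z-4) is a factor with cofactor 20ty+45tz+5t+36y^2+77yz+9y-9z^2-z.
The cofactor groups again: 20ty+45tz+5t+36y^2+77yz+9y-9z^2-z = 4y(5t+9y-z) + (9z+1)(5t+9y-z); both groups contain (5t+9y-z), giving (4y+9z+1)(5t+9y-z).

(3t+7y-6z-4)(4y+9z+1)(5t+9y-z)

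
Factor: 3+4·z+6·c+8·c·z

(2·c+1)·(4·z+3)

Group as (8·c·z+6·c) + (4·z+3) = 2·c·(4·z+3) + (4·z+3).
Both groups share the factor (4·z+3).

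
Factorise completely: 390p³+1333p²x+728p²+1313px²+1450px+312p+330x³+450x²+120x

Group: 6p(65p²+103px+78p+30x²+30x) + (11x+4)(65p²+103px+78p+30x²+30x); both groups contain (65p²+103px+78p+30x²+30x), so (6p+11x+4) is a factor with cofactor 65p²+103px+78p+30x²+30x.
The cofactor groups again: 65p²+103px+78p+30x²+30x = 5p(13p+5x) + (6x+6)(13p+5x); both groups contain (13p+5x), giving (5p+6x+6)(13p+5x).

(13p+5x)(5p+6x+6)(6p+11x+4)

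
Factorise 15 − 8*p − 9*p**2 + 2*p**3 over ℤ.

(2*p + 3)*(p − 1)*(p − 5)

Trying the rational-root candidates, p = 1 is a root, giving the factor (p − 1) and quotient 2*p**2 − 7*p − 15.
The remaining quadratic factors as (p − 5)(2*p + 3).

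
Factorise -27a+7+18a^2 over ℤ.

Need a pair with product 18·7 = 126 and sum -27: that's -6 and -21.
Split the middle term: 18a^2-6a - 21a+7 = 6a(3a-1) - 7(3a-1).

(3a-1)(6a-7)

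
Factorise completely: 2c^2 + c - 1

Need a pair with product 2·(-1) = -2 and sum 1: that's -1 and 2.
Split the middle term: 2c^2 - c + 2c - 1 = c(2c - 1) + (2c - 1).

(2c - 1)(c + 1)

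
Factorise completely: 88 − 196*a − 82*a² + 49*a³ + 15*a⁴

Trying the rational-root candidates, a = −11/3 is a root, so (3*a + 11) divides it; the quotient is 5*a³ − 2*a² − 20*a + 8.
Then a = −2 is a root, giving the factor (a + 2) and quotient 5*a² − 12*a + 4.
The remaining quadratic factors as (a − 2)(5*a − 2).

(3*a + 11)*(5*a − 2)*(a + 2)*(a − 2)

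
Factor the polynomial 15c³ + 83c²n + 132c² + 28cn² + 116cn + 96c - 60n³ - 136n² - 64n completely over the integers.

Group: 3c(5c² + 31cn + 44c + 30n² + 68n + 32) - 2n(5c² + 31cn + 44c + 30n² + 68n + 32); both groups contain (5c² + 31cn + 44c + 30n² + 68n + 32), so (3c - 2n) is a factor with cofactor 5c² + 31cn + 44c + 30n² + 68n + 32.
The cofactor groups again: 5c² + 31cn + 44c + 30n² + 68n + 32 = 5c(c + 5n + 8) + (6n + 4)(c + 5n + 8); both groups contain (c + 5n + 8), giving (5c + 6n + 4)(c + 5n + 8).

(3c - 2n)(5c + 6n + 4)(c + 5n + 8)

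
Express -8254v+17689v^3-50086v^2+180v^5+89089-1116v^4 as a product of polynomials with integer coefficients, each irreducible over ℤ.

(5v-11)(6v+7)(6v-13)(v^2-3v+89)

Among the possible rational roots, v = 13/6 is a root, so (6v-13) is a factor; dividing leaves 30v^4-121v^3+2686v^2-2528v-6853.
Continuing, v = 11/5 is a root, so (5v-11) divides it; the quotient is 6v^3-11v^2+513v+623.
Continuing, v = -7/6 is a root, so (6v+7) is a factor; dividing leaves v^2-3v+89.
The quadratic v^2-3v+89 has discriminant -347 < 0 and is irreducible over ℤ.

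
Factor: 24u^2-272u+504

8(3u-7)(u-9)

Pull out the common factor 8, then factor the remaining trinomial.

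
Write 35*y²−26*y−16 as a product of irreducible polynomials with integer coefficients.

(5*y+2)*(7*y−8)

Need a pair with product 35·(−16) = −560 and sum −26: that's 14 and −40.
Split the middle term: 35*y²+14*y − 40*y−16 = 7*y*(5*y+2) − 8*(5*y+2).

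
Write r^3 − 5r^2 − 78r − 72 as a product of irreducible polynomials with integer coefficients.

(r + 1)(r + 6)(r − 12)

Testing divisors of the constant over divisors of the leading coefficient, r = 12 is a root, so (r − 12) divides it; the quotient is r^2 + 7r + 6.
The remaining quadratic factors as (r + 6)(r + 1).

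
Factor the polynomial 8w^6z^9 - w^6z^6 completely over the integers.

w^6z^6(2z - 1)(4z^2 + 2z + 1)

Factor out w^6z^6 first: what remains is 8z^3 - 1.
Recognize a difference of cubes with the parts 2z and 1.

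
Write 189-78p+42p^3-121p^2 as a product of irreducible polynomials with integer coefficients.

Among the possible rational roots, p = 7/6 is a root, so (6p-7) divides it; the quotient is 7p^2-12p-27.
The remaining quadratic factors as (p-3)(7p+9).

(6p-7)(7p+9)(p-3)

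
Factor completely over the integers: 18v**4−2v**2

2v**2(3v+1)(3v−1)

Factor out 2v**2, leaving 9v**2−1, which is a difference of two squares.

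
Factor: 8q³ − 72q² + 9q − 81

(q − 9)(8q² + 9)

Group as (8q³ + 9q) + (−72q² − 81) = q(8q² + 9) − 9(8q² + 9).
Both groups share the factor (8q² + 9).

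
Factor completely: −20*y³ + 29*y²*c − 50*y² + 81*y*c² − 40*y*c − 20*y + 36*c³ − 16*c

−(y − 3*c + 2)*(4*y + 3*c + 2)*(5*y + 4*c)

Group: y*(−20*y² − 31*y*c − 10*y − 12*c² − 8*c) + (−3*c + 2)*(−20*y² − 31*y*c − 10*y − 12*c² − 8*c); both groups contain (−20*y² − 31*y*c − 10*y − 12*c² − 8*c), so (y − 3*c + 2) is a factor with cofactor −20*y² − 31*y*c − 10*y − 12*c² − 8*c.
The cofactor groups again: −20*y² − 31*y*c − 10*y − 12*c² − 8*c = −4*y*(5*y + 4*c) + (−3*c − 2)*(5*y + 4*c); both groups contain (5*y + 4*c), giving −(4*y + 3*c + 2)*(5*y + 4*c).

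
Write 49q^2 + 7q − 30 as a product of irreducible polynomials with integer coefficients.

Need a pair with product 49·(−30) = −1470 and sum 7: that's 42 and −35.
Split the middle term: 49q^2 + 42q − 35q − 30 = 7q(7q + 6) − 5(7q + 6).

(7q + 6)(7q − 5)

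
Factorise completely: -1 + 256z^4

(4z + 1)(4z - 1)(16z^2 + 1)

Difference of squares twice: with A = 4z and B = 1, A⁴ − B⁴ = (A² − B²)(A² + B²), and A² − B² factors again.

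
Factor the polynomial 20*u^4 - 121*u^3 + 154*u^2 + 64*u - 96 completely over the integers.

Trying the rational-root candidates, u = 2 is a root, giving the factor (u - 2) and quotient 20*u^3 - 81*u^2 - 8*u + 48.
Then u = 4/5 is a root, giving the factor (5*u - 4) and quotient 4*u^2 - 13*u - 12.
The remaining quadratic factors as (4*u + 3)(u - 4).

(4*u + 3)*(5*u - 4)*(u - 2)*(u - 4)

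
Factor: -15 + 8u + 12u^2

Need a pair with product 12·(-15) = -180 and sum 8: that's 18 and -10.
Split the middle term: 12u^2 + 18u - 10u - 15 = 6u(2u + 3) - 5(2u + 3).

(2u + 3)(6u - 5)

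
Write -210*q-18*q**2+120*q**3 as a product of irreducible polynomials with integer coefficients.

6*q*(4*q+5)*(5*q-7)

Pull out the common factor 6*q, then factor the remaining trinomial.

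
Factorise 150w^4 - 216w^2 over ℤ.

6w^2(5w + 6)(5w - 6)

Pull out the common factor 6w^2; 25w^2 - 36 is a difference of squares.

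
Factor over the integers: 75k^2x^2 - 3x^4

3x^2(5k + x)(5k - x)

Pull out the common factor 3x^2; 25k^2 - x^2 is a difference of squares.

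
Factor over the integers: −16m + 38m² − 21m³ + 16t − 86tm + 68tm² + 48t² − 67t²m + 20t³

Group: 5t(4t² − 11tm + 8t + 7m² − 8m) + (−3m + 2)(4t² − 11tm + 8t + 7m² − 8m); both groups contain (4t² − 11tm + 8t + 7m² − 8m), so (5t − 3m + 2) is a factor with cofactor 4t² − 11tm + 8t + 7m² − 8m.
The cofactor groups again: 4t² − 11tm + 8t + 7m² − 8m = 4t(t − m) + (−7m + 8)(t − m); both groups contain (t − m), giving (4t − 7m + 8)(t − m).

(5t − 3m + 2)(4t − 7m + 8)(t − m)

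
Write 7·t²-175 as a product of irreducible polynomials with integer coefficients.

Factor out 7, leaving t²-25, which is a difference of two squares.

7·(t+5)·(t-5)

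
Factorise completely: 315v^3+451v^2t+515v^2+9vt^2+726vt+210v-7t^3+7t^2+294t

(9v-t+7)(5v+7t)(7v+t+6)

Group: 9v(35v^2+54vt+30v+7t^2+42t) + (-t+7)(35v^2+54vt+30v+7t^2+42t); both groups contain (35v^2+54vt+30v+7t^2+42t), so (9v-t+7) is a factor with cofactor 35v^2+54vt+30v+7t^2+42t.
The cofactor groups again: 35v^2+54vt+30v+7t^2+42t = 5v(7v+t+6) + 7t(7v+t+6); both groups contain (7v+t+6), giving (5v+7t)(7v+t+6).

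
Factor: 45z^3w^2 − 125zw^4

Pull out the common factor 5zw^2; 9z^2 − 25w^2 is a difference of squares.

5w^2z(3z − 5w)(3z + 5w)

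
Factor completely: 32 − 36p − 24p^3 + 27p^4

Group as (27p^4 − 36p) + (−24p^3 + 32) = 9p(3p^3 − 4) − 8(3p^3 − 4).
Both groups share the factor (3p^3 − 4).

(9p − 8)(3p^3 − 4)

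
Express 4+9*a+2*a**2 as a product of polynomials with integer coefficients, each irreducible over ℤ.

(2*a+1)*(a+4)

Need a pair with product 2·4 = 8 and sum 9: that's 8 and 1.
Split the middle term: 2*a**2+8*a + a+4 = 2*a*(a+4) + (a+4).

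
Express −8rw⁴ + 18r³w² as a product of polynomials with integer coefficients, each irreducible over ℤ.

2rw²(3r + 2w)(3r − 2w)

Factor out 2rw², leaving 9r² − 4w², which is a difference of two squares.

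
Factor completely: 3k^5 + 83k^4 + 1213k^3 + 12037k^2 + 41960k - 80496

Trying the rational-root candidates, k = -9 is a root, so (k + 9) divides it; the quotient is 3k^4 + 56k^3 + 709k^2 + 5656k - 8944.
Continuing, k = -13 is a root, so (k + 13) is a factor; dividing leaves 3k^3 + 17k^2 + 488k - 688.
Continuing, k = 4/3 is a root, giving the factor (3k - 4) and quotient k^2 + 7k + 172.
The quadratic k^2 + 7k + 172 has discriminant -639 < 0 and is irreducible over ℤ.

(3k - 4)(k + 13)(k + 9)(k^2 + 7k + 172)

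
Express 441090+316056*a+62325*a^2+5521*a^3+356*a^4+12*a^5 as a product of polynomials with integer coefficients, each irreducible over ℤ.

(2*a+13)*(6*a+13)*(a+15)*(a^2+6*a+174)

Among the possible rational roots, a = -13/6 is a root, so (6*a+13) divides it; the quotient is 2*a^4+55*a^3+801*a^2+8652*a+33930.
Continuing, a = -15 is a root, so (a+15) is a factor; dividing leaves 2*a^3+25*a^2+426*a+2262.
Continuing, a = -13/2 is a root, so (2*a+13) divides it; the quotient is a^2+6*a+174.
The quadratic a^2+6*a+174 has discriminant -660 < 0 and is irreducible over ℤ.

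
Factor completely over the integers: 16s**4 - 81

(2s)⁴ − (3)⁴ = ((2s)² − (3)²)((2s)² + (3)²); the first factor splits again, the second (4s**2 + 9) is irreducible.

(2s + 3)(2s - 3)(4s**2 + 9)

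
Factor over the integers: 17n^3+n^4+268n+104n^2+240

(n+2)(n+4)(n+5)(n+6)

By the rational root theorem, n = -6 is a root, so (n+6) divides it; the quotient is n^3+11n^2+38n+40.
Next, n = -2 is a root, giving the factor (n+2) and quotient n^2+9n+20.
The remaining quadratic factors as (n+5)(n+4).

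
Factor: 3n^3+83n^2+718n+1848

By the rational root theorem, n = -12 is a root, giving the factor (n+12) and quotient 3n^2+47n+154.
The remaining quadratic factors as (n+11)(3n+14).

(3n+14)(n+11)(n+12)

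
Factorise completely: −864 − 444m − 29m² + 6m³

(2m + 9)(3m + 8)(m − 12)

Trying the rational-root candidates, m = −8/3 is a root, giving the factor (3m + 8) and quotient 2m² − 15m − 108.
The remaining quadratic factors as (2m + 9)(m − 12).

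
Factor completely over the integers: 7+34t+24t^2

Need a pair with product 24·7 = 168 and sum 34: that's 28 and 6.
Split the middle term: 24t^2+28t + 6t+7 = 4t(6t+7) + (6t+7).

(4t+1)(6t+7)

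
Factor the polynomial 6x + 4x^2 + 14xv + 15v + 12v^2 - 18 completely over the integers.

(2x + 3v + 6)(2x + 4v - 3)

Group: 2x(2x + 3v + 6) + (4v - 3)(2x + 3v + 6); both groups contain (2x + 3v + 6).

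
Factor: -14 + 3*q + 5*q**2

Need a pair with product 5·(-14) = -70 and sum 3: that's -7 and 10.
Split the middle term: 5*q**2 - 7*q + 10*q - 14 = q*(5*q - 7) + 2*(5*q - 7).

(5*q - 7)*(q + 2)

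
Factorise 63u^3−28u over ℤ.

7u(3u+2)(3u−2)

Every term has a factor of 7u. Then 9u^2−4 = (3u)² − (2)².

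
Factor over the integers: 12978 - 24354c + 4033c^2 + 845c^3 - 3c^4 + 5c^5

(5c - 3)(c + 7)(c - 3)(c^2 - 4c + 206)

Trying the rational-root candidates, c = -7 is a root, giving the factor (c + 7) and quotient 5c^4 - 38c^3 + 1111c^2 - 3744c + 1854.
Then c = 3 is a root, giving the factor (c - 3) and quotient 5c^3 - 23c^2 + 1042c - 618.
Continuing, c = 3/5 is a root, so (5c - 3) is a factor; dividing leaves c^2 - 4c + 206.
The quadratic c^2 - 4c + 206 has discriminant -808 < 0 and is irreducible over ℤ.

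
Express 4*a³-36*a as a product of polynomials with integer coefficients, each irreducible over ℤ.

4*a*(a+3)*(a-3)

Every term has a factor of 4*a. Then a²-9 = (a)² − (3)².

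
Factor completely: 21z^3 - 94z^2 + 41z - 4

(3z - 1)(7z - 1)(z - 4)

By the rational root theorem, z = 1/3 is a root, so (3z - 1) is a factor; dividing leaves 7z^2 - 29z + 4.
The remaining quadratic factors as (7z - 1)(z - 4).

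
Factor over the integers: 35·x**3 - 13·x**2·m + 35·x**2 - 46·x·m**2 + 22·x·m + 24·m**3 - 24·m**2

Group: 7·x·(5·x**2 + x·m + 5·x - 6·m**2 + 6·m) - 4·m·(5·x**2 + x·m + 5·x - 6·m**2 + 6·m); both groups contain (5·x**2 + x·m + 5·x - 6·m**2 + 6·m), so (7·x - 4·m) is a factor with cofactor 5·x**2 + x·m + 5·x - 6·m**2 + 6·m.
The cofactor groups again: 5·x**2 + x·m + 5·x - 6·m**2 + 6·m = 5·x·(x - m + 1) + 6·m·(x - m + 1); both groups contain (x - m + 1), giving (5·x + 6·m)·(x - m + 1).

(7·x - 4·m)·(x - m + 1)·(5·x + 6·m)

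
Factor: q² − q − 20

(q + 4)(q − 5)

Two integers with product −20 and sum −1 are −5 and 4.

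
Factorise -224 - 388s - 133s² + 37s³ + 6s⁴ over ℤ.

Testing divisors of the constant over divisors of the leading coefficient, s = 4 is a root, so (s - 4) is a factor; dividing leaves 6s³ + 61s² + 111s + 56.
Then s = -7/6 is a root, giving the factor (6s + 7) and quotient s² + 9s + 8.
The remaining quadratic factors as (s + 8)(s + 1).

(6s + 7)(s + 1)(s + 8)(s - 4)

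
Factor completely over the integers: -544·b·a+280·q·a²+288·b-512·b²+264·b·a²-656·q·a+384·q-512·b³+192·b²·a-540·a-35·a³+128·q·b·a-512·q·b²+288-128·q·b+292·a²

-(8·b-7·a+8)·(8·q+8·b-a+6)·(8·b+5·a-6)

Group: 8·q·(-64·b²+16·b·a-16·b+35·a²-82·a+48) + (8·b-a+6)·(-64·b²+16·b·a-16·b+35·a²-82·a+48); both groups contain (-64·b²+16·b·a-16·b+35·a²-82·a+48), so (8·q+8·b-a+6) is a factor with cofactor -64·b²+16·b·a-16·b+35·a²-82·a+48.
The cofactor groups again: -64·b²+16·b·a-16·b+35·a²-82·a+48 = -8·b·(8·b-7·a+8) + (-5·a+6)·(8·b-7·a+8); both groups contain (8·b-7·a+8), giving -(8·b+5·a-6)·(8·b-7·a+8).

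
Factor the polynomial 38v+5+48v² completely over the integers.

(6v+1)(8v+5)

Need a pair with product 48·5 = 240 and sum 38: that's 8 and 30.
Split the middle term: 48v²+8v + 30v+5 = 8v(6v+1) + 5(6v+1).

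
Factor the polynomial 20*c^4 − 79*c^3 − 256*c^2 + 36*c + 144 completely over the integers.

(4*c − 3)*(5*c + 4)*(c + 2)*(c − 6)

By the rational root theorem, c = 3/4 is a root, so (4*c − 3) divides it; the quotient is 5*c^3 − 16*c^2 − 76*c − 48.
Next, c = −4/5 is a root, so (5*c + 4) is a factor; dividing leaves c^2 − 4*c − 12.
The remaining quadratic factors as (c − 6)(c + 2).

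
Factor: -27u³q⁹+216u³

Factor out 27u³ first: what remains is -q⁹+8.
Recognize a difference of cubes with the parts 2 and q³.

-27u³(q³-2)(q⁶+2q³+4)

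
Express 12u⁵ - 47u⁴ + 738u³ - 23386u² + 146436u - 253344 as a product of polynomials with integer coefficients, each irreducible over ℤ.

Among the possible rational roots, u = 14/3 is a root, so (3u - 14) divides it; the quotient is 4u⁴ + 3u³ + 260u² - 6582u + 18096.
Next, u = 8 is a root, so (u - 8) is a factor; dividing leaves 4u³ + 35u² + 540u - 2262.
Next, u = 13/4 is a root, so (4u - 13) divides it; the quotient is u² + 12u + 174.
The quadratic u² + 12u + 174 has discriminant -552 < 0 and is irreducible over ℤ.

(3u - 14)(4u - 13)(u - 8)(u² + 12u + 174)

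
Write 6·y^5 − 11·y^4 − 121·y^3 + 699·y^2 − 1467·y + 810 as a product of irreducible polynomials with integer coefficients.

By the rational root theorem, y = 5/6 is a root, so (6·y − 5) is a factor; dividing leaves y^4 − y^3 − 21·y^2 + 99·y − 162.
Then y = −6 is a root, so (y + 6) is a factor; dividing leaves y^3 − 7·y^2 + 21·y − 27.
Then y = 3 is a root, giving the factor (y − 3) and quotient y^2 − 4·y + 9.
The quadratic y^2 − 4·y + 9 has discriminant −20 < 0 and is irreducible over ℤ.

(6·y − 5)·(y + 6)·(y − 3)·(y^2 − 4·y + 9)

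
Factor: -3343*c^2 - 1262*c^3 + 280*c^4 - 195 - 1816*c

Trying the rational-root candidates, c = -5/4 is a root, giving the factor (4*c + 5) and quotient 70*c^3 - 403*c^2 - 332*c - 39.
Next, c = -3/5 is a root, giving the factor (5*c + 3) and quotient 14*c^2 - 89*c - 13.
The remaining quadratic factors as (2*c - 13)(7*c + 1).

(2*c - 13)*(4*c + 5)*(5*c + 3)*(7*c + 1)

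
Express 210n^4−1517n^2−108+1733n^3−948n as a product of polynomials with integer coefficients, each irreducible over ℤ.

(5n−6)(6n+1)(7n+2)(n+9)

Testing divisors of the constant over divisors of the leading coefficient, n = −9 is a root, so (n+9) is a factor; dividing leaves 210n^3−157n^2−104n−12.
Then n = 6/5 is a root, so (5n−6) divides it; the quotient is 42n^2+19n+2.
The remaining quadratic factors as (6n+1)(7n+2).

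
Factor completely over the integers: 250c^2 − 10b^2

Pull out the common factor 10; 25c^2 − b^2 is a difference of squares.

10(5c − b)(5c + b)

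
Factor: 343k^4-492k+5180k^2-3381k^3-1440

(7k+3)(7k-10)(7k-6)(k-8)

By the rational root theorem, k = 8 is a root, giving the factor (k-8) and quotient 343k^3-637k^2+84k+180.
Then k = 10/7 is a root, giving the factor (7k-10) and quotient 49k^2-21k-18.
The remaining quadratic factors as (7k+3)(7k-6).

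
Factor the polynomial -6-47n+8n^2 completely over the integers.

Need a pair with product 8·(-6) = -48 and sum -47: that's -48 and 1.
Split the middle term: 8n^2-48n + n-6 = 8n(n-6) + (n-6).

(8n+1)(n-6)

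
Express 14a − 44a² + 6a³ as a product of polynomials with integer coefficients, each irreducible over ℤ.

2a(3a − 1)(a − 7)

Pull out the common factor 2a, then factor the remaining trinomial.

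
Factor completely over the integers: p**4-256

Difference of squares twice: with A = p and B = 4, A⁴ − B⁴ = (A² − B²)(A² + B²), and A² − B² factors again.

(p+4)·(p-4)·(p**2+16)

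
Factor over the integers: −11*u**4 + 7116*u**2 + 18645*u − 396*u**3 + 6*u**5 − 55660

Among the possible rational roots, u = −11 is a root, so (u + 11) divides it; the quotient is 6*u**4 − 77*u**3 + 451*u**2 + 2155*u − 5060.
Next, u = 11/6 is a root, so (6*u − 11) divides it; the quotient is u**3 − 11*u**2 + 55*u + 460.
Continuing, u = −4 is a root, so (u + 4) is a factor; dividing leaves u**2 − 15*u + 115.
The quadratic u**2 − 15*u + 115 has discriminant −235 < 0 and is irreducible over ℤ.

(6*u − 11)*(u + 11)*(u + 4)*(u**2 − 15*u + 115)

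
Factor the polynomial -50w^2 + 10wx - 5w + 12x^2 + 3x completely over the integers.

Group: -5w(10w + 4x + 1) + 3x(10w + 4x + 1); both groups contain (10w + 4x + 1).

-(10w + 4x + 1)(5w - 3x)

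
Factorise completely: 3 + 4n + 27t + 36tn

Group as (36tn + 27t) + (4n + 3) = 9t(4n + 3) + (4n + 3).
Both groups share the factor (4n + 3).

(4n + 3)(9t + 1)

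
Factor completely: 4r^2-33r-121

(4r+11)(r-11)

Need a pair with product 4·(-121) = -484 and sum -33: that's -44 and 11.
Split the middle term: 4r^2-44r + 11r-121 = 4r(r-11) + 11(r-11).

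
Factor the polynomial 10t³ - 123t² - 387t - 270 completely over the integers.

By the rational root theorem, t = -6/5 is a root, giving the factor (5t + 6) and quotient 2t² - 27t - 45.
The remaining quadratic factors as (2t + 3)(t - 15).

(2t + 3)(5t + 6)(t - 15)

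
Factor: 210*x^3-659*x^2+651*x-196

(5*x-7)*(6*x-7)*(7*x-4)

Among the possible rational roots, x = 7/5 is a root, giving the factor (5*x-7) and quotient 42*x^2-73*x+28.
The remaining quadratic factors as (7*x-4)(6*x-7).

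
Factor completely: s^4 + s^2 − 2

(s + 1)·(s − 1)·(s^2 + 2)

Substitute u = s^2 to get a quadratic in u, then factor.
s^2 − 1 is a difference of squares.
s^2 + 2 is irreducible over ℤ (always positive, so no real roots).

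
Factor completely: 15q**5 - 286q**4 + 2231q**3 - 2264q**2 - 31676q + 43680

(3q + 10)(5q - 7)(q - 6)(q**2 - 15q + 104)

Trying the rational-root candidates, q = 6 is a root, so (q - 6) divides it; the quotient is 15q**4 - 196q**3 + 1055q**2 + 4066q - 7280.
Next, q = 7/5 is a root, so (5q - 7) is a factor; dividing leaves 3q**3 - 35q**2 + 162q + 1040.
Next, q = -10/3 is a root, so (3q + 10) is a factor; dividing leaves q**2 - 15q + 104.
The quadratic q**2 - 15q + 104 has discriminant -191 < 0 and is irreducible over ℤ.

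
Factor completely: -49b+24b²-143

(3b-11)(8b+13)

Need a pair with product 24·(-143) = -3432 and sum -49: that's -88 and 39.
Split the middle term: 24b²-88b + 39b-143 = 8b(3b-11) + 13(3b-11).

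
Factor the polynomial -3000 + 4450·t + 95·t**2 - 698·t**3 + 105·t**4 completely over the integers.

(3·t - 10)·(5·t + 12)·(7·t - 5)·(t - 5)

Trying the rational-root candidates, t = 5 is a root, so (t - 5) divides it; the quotient is 105·t**3 - 173·t**2 - 770·t + 600.
Then t = 10/3 is a root, so (3·t - 10) divides it; the quotient is 35·t**2 + 59·t - 60.
The remaining quadratic factors as (5·t + 12)(7·t - 5).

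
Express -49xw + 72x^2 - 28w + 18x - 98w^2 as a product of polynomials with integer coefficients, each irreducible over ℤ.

Group: 9x(8x + 7w + 2) - 14w(8x + 7w + 2); both groups contain (8x + 7w + 2).

(9x - 14w)(8x + 7w + 2)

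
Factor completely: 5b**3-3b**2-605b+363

(5b-3)(b+11)(b-11)

Among the possible rational roots, b = -11 is a root, so (b+11) divides it; the quotient is 5b**2-58b+33.
The remaining quadratic factors as (b-11)(5b-3).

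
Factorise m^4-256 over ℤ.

(m+4)(m-4)(m^2+16)

(m)⁴ − (4)⁴ = ((m)² − (4)²)((m)² + (4)²); the first factor splits again, the second (m^2+16) is irreducible.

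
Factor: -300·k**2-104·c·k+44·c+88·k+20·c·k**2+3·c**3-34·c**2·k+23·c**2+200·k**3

(3·c-10·k+11)·(c+2·k)·(c-10·k+4)

Group: c·(3·c**2-4·c·k+11·c-20·k**2+22·k) + (-10·k+4)·(3·c**2-4·c·k+11·c-20·k**2+22·k); both groups contain (3·c**2-4·c·k+11·c-20·k**2+22·k), so (c-10·k+4) is a factor with cofactor 3·c**2-4·c·k+11·c-20·k**2+22·k.
The cofactor groups again: 3·c**2-4·c·k+11·c-20·k**2+22·k = 3·c·(c+2·k) + (-10·k+11)·(c+2·k); both groups contain (c+2·k), giving (3·c-10·k+11)·(c+2·k).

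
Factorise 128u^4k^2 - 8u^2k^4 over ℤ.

Factor out 8u^2k^2, leaving 16u^2 - k^2, which is a difference of two squares.

8k^2u^2(4u - k)(4u + k)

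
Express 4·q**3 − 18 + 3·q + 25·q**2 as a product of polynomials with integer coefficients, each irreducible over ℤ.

Among the possible rational roots, q = 3/4 is a root, giving the factor (4·q − 3) and quotient q**2 + 7·q + 6.
The remaining quadratic factors as (q + 6)(q + 1).

(4·q − 3)·(q + 1)·(q + 6)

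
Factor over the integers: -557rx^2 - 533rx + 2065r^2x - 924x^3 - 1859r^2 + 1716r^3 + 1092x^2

Group: 11r(156r^2 + 287rx - 169r + 132x^2 - 156x) - 7x(156r^2 + 287rx - 169r + 132x^2 - 156x); both groups contain (156r^2 + 287rx - 169r + 132x^2 - 156x), so (11r - 7x) is a factor with cofactor 156r^2 + 287rx - 169r + 132x^2 - 156x.
The cofactor groups again: 156r^2 + 287rx - 169r + 132x^2 - 156x = 12r(13r + 12x) + (11x - 13)(13r + 12x); both groups contain (13r + 12x), giving (12r + 11x - 13)(13r + 12x).

(11r - 7x)(12r + 11x - 13)(13r + 12x)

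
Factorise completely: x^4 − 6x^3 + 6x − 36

Group as (x^4 + 6x) + (−6x^3 − 36) = x(x^3 + 6) − 6(x^3 + 6).
Both groups share the factor (x^3 + 6).

(x − 6)(x^3 + 6)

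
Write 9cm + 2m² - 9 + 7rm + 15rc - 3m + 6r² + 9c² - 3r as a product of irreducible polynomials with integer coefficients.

(3r + 3c + 2m + 3)(2r + 3c + m - 3)

Group: 2r(3r + 3c + 2m + 3) + (3c + m - 3)(3r + 3c + 2m + 3); both groups contain (3r + 3c + 2m + 3).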